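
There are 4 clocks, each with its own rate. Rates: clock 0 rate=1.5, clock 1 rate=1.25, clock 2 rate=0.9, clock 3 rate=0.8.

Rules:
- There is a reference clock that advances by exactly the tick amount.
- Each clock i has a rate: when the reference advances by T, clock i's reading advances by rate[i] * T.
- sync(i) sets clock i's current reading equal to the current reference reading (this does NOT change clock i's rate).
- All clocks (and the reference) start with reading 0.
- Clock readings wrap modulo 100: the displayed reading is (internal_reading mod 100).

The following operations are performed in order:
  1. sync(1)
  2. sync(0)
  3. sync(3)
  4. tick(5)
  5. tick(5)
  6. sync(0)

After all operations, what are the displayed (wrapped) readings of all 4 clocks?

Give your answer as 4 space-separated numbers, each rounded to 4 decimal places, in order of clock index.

Answer: 10.0000 12.5000 9.0000 8.0000

Derivation:
After op 1 sync(1): ref=0.0000 raw=[0.0000 0.0000 0.0000 0.0000]
After op 2 sync(0): ref=0.0000 raw=[0.0000 0.0000 0.0000 0.0000]
After op 3 sync(3): ref=0.0000 raw=[0.0000 0.0000 0.0000 0.0000]
After op 4 tick(5): ref=5.0000 raw=[7.5000 6.2500 4.5000 4.0000]
After op 5 tick(5): ref=10.0000 raw=[15.0000 12.5000 9.0000 8.0000]
After op 6 sync(0): ref=10.0000 raw=[10.0000 12.5000 9.0000 8.0000]
Wrap final raw readings (mod 100): 10.0000 mod 100 = 10.0000; 12.5000 mod 100 = 12.5000; 9.0000 mod 100 = 9.0000; 8.0000 mod 100 = 8.0000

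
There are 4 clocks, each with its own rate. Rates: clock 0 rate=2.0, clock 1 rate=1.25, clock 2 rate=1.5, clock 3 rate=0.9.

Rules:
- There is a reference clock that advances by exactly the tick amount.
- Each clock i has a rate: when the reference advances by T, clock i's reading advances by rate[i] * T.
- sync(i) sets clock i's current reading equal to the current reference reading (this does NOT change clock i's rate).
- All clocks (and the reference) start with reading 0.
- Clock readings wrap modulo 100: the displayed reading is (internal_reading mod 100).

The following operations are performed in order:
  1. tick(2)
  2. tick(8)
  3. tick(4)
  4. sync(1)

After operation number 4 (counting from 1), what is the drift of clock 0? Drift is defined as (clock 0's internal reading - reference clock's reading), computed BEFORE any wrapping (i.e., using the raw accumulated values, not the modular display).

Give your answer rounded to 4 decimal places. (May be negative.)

After op 1 tick(2): ref=2.0000 raw=[4.0000 2.5000 3.0000 1.8000]
After op 2 tick(8): ref=10.0000 raw=[20.0000 12.5000 15.0000 9.0000]
After op 3 tick(4): ref=14.0000 raw=[28.0000 17.5000 21.0000 12.6000]
After op 4 sync(1): ref=14.0000 raw=[28.0000 14.0000 21.0000 12.6000]
Drift of clock 0 after op 4: 28.0000 - 14.0000 = 14.0000

Answer: 14.0000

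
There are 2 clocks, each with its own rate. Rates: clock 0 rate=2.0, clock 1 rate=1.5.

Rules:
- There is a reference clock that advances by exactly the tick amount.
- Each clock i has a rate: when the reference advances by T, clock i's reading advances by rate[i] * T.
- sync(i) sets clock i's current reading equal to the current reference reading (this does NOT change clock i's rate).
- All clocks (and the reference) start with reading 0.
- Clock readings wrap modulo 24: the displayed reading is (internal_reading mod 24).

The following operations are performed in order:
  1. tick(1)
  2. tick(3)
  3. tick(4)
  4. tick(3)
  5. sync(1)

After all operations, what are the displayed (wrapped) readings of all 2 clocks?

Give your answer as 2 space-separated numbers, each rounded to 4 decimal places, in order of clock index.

Answer: 22.0000 11.0000

Derivation:
After op 1 tick(1): ref=1.0000 raw=[2.0000 1.5000]
After op 2 tick(3): ref=4.0000 raw=[8.0000 6.0000]
After op 3 tick(4): ref=8.0000 raw=[16.0000 12.0000]
After op 4 tick(3): ref=11.0000 raw=[22.0000 16.5000]
After op 5 sync(1): ref=11.0000 raw=[22.0000 11.0000]
Wrap final raw readings (mod 24): 22.0000 mod 24 = 22.0000; 11.0000 mod 24 = 11.0000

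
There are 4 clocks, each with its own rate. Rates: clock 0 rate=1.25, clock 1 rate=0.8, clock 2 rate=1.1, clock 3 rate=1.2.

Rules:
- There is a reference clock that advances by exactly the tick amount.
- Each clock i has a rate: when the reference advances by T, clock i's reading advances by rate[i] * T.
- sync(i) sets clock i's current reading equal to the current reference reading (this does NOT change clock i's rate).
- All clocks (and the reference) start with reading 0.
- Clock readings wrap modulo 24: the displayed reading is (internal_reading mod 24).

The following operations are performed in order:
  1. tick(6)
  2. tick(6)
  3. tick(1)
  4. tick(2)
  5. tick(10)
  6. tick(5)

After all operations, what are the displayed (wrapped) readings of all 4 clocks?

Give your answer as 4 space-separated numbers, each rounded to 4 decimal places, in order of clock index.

After op 1 tick(6): ref=6.0000 raw=[7.5000 4.8000 6.6000 7.2000]
After op 2 tick(6): ref=12.0000 raw=[15.0000 9.6000 13.2000 14.4000]
After op 3 tick(1): ref=13.0000 raw=[16.2500 10.4000 14.3000 15.6000]
After op 4 tick(2): ref=15.0000 raw=[18.7500 12.0000 16.5000 18.0000]
After op 5 tick(10): ref=25.0000 raw=[31.2500 20.0000 27.5000 30.0000]
After op 6 tick(5): ref=30.0000 raw=[37.5000 24.0000 33.0000 36.0000]
Wrap final raw readings (mod 24): 37.5000 mod 24 = 13.5000; 24.0000 mod 24 = 0.0000; 33.0000 mod 24 = 9.0000; 36.0000 mod 24 = 12.0000

Answer: 13.5000 0.0000 9.0000 12.0000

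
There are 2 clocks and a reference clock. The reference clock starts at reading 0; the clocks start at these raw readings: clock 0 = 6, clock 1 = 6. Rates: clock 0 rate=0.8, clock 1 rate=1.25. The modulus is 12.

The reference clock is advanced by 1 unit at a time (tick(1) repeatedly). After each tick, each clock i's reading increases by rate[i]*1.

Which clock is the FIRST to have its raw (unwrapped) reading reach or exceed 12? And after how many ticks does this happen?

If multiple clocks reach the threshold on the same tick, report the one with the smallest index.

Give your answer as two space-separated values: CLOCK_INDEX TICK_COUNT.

Answer: 1 5

Derivation:
clock 0: start=6, rate=0.8, needs 12-6 = 6; ticks = ceil(6/0.8) = ceil(7.5000) = 8; reading at tick 8 = 6 + 0.8*8 = 12.4000
clock 1: start=6, rate=1.25, needs 12-6 = 6; ticks = ceil(6/1.25) = ceil(4.8000) = 5; reading at tick 5 = 6 + 1.25*5 = 12.2500
Minimum tick count = 5; winners = [1]; smallest index = 1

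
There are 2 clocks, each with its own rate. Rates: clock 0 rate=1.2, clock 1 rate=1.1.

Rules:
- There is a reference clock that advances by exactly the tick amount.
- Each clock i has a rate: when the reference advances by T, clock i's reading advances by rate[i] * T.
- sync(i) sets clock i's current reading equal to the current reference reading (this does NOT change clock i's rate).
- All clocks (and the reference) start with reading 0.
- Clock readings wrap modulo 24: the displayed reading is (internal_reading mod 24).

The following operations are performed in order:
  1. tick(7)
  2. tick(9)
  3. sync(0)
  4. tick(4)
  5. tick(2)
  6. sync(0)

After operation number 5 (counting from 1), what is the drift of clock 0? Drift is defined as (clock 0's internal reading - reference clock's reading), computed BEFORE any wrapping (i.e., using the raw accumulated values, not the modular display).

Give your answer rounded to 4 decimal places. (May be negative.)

After op 1 tick(7): ref=7.0000 raw=[8.4000 7.7000]
After op 2 tick(9): ref=16.0000 raw=[19.2000 17.6000]
After op 3 sync(0): ref=16.0000 raw=[16.0000 17.6000]
After op 4 tick(4): ref=20.0000 raw=[20.8000 22.0000]
After op 5 tick(2): ref=22.0000 raw=[23.2000 24.2000]
Drift of clock 0 after op 5: 23.2000 - 22.0000 = 1.2000

Answer: 1.2000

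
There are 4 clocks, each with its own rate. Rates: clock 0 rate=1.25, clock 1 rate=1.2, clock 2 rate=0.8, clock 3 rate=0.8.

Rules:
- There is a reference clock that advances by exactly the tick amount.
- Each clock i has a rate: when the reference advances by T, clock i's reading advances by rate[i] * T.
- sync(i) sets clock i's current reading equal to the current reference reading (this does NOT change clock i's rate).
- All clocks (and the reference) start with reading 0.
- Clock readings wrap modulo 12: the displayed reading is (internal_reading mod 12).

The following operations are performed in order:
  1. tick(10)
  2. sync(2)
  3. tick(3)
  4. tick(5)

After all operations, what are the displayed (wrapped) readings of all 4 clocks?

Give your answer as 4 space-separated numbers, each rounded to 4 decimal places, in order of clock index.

Answer: 10.5000 9.6000 4.4000 2.4000

Derivation:
After op 1 tick(10): ref=10.0000 raw=[12.5000 12.0000 8.0000 8.0000]
After op 2 sync(2): ref=10.0000 raw=[12.5000 12.0000 10.0000 8.0000]
After op 3 tick(3): ref=13.0000 raw=[16.2500 15.6000 12.4000 10.4000]
After op 4 tick(5): ref=18.0000 raw=[22.5000 21.6000 16.4000 14.4000]
Wrap final raw readings (mod 12): 22.5000 mod 12 = 10.5000; 21.6000 mod 12 = 9.6000; 16.4000 mod 12 = 4.4000; 14.4000 mod 12 = 2.4000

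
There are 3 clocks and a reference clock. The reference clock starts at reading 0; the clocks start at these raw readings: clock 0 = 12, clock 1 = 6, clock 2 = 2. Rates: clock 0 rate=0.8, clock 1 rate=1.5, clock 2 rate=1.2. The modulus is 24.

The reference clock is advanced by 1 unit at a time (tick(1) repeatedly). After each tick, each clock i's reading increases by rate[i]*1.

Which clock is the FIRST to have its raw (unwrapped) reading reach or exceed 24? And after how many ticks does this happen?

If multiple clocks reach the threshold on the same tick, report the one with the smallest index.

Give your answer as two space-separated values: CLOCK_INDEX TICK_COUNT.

clock 0: start=12, rate=0.8, needs 24-12 = 12; ticks = ceil(12/0.8) = ceil(15.0000) = 15; reading at tick 15 = 12 + 0.8*15 = 24.0000
clock 1: start=6, rate=1.5, needs 24-6 = 18; ticks = ceil(18/1.5) = ceil(12.0000) = 12; reading at tick 12 = 6 + 1.5*12 = 24.0000
clock 2: start=2, rate=1.2, needs 24-2 = 22; ticks = ceil(22/1.2) = ceil(18.3333) = 19; reading at tick 19 = 2 + 1.2*19 = 24.8000
Minimum tick count = 12; winners = [1]; smallest index = 1

Answer: 1 12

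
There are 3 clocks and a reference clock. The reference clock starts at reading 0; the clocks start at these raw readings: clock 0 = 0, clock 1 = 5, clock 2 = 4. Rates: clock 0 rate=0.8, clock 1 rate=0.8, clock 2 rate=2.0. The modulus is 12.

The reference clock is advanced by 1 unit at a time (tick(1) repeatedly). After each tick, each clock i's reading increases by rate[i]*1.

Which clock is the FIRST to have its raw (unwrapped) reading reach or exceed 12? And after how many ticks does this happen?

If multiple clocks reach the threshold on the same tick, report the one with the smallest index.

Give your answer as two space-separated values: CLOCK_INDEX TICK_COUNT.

Answer: 2 4

Derivation:
clock 0: start=0, rate=0.8, needs 12-0 = 12; ticks = ceil(12/0.8) = ceil(15.0000) = 15; reading at tick 15 = 0 + 0.8*15 = 12.0000
clock 1: start=5, rate=0.8, needs 12-5 = 7; ticks = ceil(7/0.8) = ceil(8.7500) = 9; reading at tick 9 = 5 + 0.8*9 = 12.2000
clock 2: start=4, rate=2.0, needs 12-4 = 8; ticks = ceil(8/2.0) = ceil(4.0000) = 4; reading at tick 4 = 4 + 2.0*4 = 12.0000
Minimum tick count = 4; winners = [2]; smallest index = 2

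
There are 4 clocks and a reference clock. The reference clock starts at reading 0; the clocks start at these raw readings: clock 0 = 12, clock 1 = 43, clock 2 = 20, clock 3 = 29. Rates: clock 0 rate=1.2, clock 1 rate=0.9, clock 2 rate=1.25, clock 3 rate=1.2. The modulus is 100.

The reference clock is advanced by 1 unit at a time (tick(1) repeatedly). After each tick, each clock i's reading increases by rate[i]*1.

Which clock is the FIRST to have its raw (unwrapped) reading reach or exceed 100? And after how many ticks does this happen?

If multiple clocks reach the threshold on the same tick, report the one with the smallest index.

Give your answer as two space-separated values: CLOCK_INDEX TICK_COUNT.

Answer: 3 60

Derivation:
clock 0: start=12, rate=1.2, needs 100-12 = 88; ticks = ceil(88/1.2) = ceil(73.3333) = 74; reading at tick 74 = 12 + 1.2*74 = 100.8000
clock 1: start=43, rate=0.9, needs 100-43 = 57; ticks = ceil(57/0.9) = ceil(63.3333) = 64; reading at tick 64 = 43 + 0.9*64 = 100.6000
clock 2: start=20, rate=1.25, needs 100-20 = 80; ticks = ceil(80/1.25) = ceil(64.0000) = 64; reading at tick 64 = 20 + 1.25*64 = 100.0000
clock 3: start=29, rate=1.2, needs 100-29 = 71; ticks = ceil(71/1.2) = ceil(59.1667) = 60; reading at tick 60 = 29 + 1.2*60 = 101.0000
Minimum tick count = 60; winners = [3]; smallest index = 3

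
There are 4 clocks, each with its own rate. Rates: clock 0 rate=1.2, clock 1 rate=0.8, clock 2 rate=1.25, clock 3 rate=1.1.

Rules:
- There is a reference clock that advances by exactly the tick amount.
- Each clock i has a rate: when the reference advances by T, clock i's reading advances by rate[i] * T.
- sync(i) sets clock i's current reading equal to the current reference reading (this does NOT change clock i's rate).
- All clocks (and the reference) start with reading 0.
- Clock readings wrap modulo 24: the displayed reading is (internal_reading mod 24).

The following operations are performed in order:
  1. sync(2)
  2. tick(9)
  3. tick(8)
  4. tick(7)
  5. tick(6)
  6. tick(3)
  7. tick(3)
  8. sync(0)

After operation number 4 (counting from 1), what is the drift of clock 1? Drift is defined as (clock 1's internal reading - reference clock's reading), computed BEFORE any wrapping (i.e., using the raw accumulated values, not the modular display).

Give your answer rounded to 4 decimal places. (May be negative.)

After op 1 sync(2): ref=0.0000 raw=[0.0000 0.0000 0.0000 0.0000]
After op 2 tick(9): ref=9.0000 raw=[10.8000 7.2000 11.2500 9.9000]
After op 3 tick(8): ref=17.0000 raw=[20.4000 13.6000 21.2500 18.7000]
After op 4 tick(7): ref=24.0000 raw=[28.8000 19.2000 30.0000 26.4000]
Drift of clock 1 after op 4: 19.2000 - 24.0000 = -4.8000

Answer: -4.8000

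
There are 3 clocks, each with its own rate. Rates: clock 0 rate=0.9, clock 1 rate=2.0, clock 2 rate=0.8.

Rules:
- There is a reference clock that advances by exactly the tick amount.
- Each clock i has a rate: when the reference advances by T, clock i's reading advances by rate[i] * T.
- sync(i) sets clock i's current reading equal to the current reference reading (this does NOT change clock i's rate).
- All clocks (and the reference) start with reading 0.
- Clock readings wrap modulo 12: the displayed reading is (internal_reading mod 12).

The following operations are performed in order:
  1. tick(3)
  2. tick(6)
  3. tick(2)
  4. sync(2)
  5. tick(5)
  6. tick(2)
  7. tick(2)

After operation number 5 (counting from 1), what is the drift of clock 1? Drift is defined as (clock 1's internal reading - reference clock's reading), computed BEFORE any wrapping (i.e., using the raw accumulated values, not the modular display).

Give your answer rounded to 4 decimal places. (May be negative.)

Answer: 16.0000

Derivation:
After op 1 tick(3): ref=3.0000 raw=[2.7000 6.0000 2.4000]
After op 2 tick(6): ref=9.0000 raw=[8.1000 18.0000 7.2000]
After op 3 tick(2): ref=11.0000 raw=[9.9000 22.0000 8.8000]
After op 4 sync(2): ref=11.0000 raw=[9.9000 22.0000 11.0000]
After op 5 tick(5): ref=16.0000 raw=[14.4000 32.0000 15.0000]
Drift of clock 1 after op 5: 32.0000 - 16.0000 = 16.0000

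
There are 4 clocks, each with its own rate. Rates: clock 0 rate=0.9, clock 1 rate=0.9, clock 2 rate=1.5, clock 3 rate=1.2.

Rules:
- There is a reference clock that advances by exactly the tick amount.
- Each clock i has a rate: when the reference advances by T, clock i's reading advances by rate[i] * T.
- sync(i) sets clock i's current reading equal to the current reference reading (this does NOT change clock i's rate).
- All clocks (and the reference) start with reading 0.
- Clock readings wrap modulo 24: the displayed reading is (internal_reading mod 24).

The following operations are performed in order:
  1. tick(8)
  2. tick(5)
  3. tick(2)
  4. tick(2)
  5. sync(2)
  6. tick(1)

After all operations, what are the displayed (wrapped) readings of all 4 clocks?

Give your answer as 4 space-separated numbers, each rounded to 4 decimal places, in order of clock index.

Answer: 16.2000 16.2000 18.5000 21.6000

Derivation:
After op 1 tick(8): ref=8.0000 raw=[7.2000 7.2000 12.0000 9.6000]
After op 2 tick(5): ref=13.0000 raw=[11.7000 11.7000 19.5000 15.6000]
After op 3 tick(2): ref=15.0000 raw=[13.5000 13.5000 22.5000 18.0000]
After op 4 tick(2): ref=17.0000 raw=[15.3000 15.3000 25.5000 20.4000]
After op 5 sync(2): ref=17.0000 raw=[15.3000 15.3000 17.0000 20.4000]
After op 6 tick(1): ref=18.0000 raw=[16.2000 16.2000 18.5000 21.6000]
Wrap final raw readings (mod 24): 16.2000 mod 24 = 16.2000; 16.2000 mod 24 = 16.2000; 18.5000 mod 24 = 18.5000; 21.6000 mod 24 = 21.6000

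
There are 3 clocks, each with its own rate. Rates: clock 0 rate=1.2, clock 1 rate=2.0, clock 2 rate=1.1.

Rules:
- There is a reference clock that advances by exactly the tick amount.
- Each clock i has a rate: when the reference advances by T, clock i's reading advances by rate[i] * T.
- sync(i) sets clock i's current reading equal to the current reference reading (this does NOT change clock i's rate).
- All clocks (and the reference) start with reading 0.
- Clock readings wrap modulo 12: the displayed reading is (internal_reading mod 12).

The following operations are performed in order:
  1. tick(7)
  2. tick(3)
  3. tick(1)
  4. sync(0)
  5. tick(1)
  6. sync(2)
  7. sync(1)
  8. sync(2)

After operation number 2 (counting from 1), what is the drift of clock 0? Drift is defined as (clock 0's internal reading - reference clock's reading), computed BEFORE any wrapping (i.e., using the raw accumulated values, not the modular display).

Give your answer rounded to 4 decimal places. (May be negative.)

After op 1 tick(7): ref=7.0000 raw=[8.4000 14.0000 7.7000]
After op 2 tick(3): ref=10.0000 raw=[12.0000 20.0000 11.0000]
Drift of clock 0 after op 2: 12.0000 - 10.0000 = 2.0000

Answer: 2.0000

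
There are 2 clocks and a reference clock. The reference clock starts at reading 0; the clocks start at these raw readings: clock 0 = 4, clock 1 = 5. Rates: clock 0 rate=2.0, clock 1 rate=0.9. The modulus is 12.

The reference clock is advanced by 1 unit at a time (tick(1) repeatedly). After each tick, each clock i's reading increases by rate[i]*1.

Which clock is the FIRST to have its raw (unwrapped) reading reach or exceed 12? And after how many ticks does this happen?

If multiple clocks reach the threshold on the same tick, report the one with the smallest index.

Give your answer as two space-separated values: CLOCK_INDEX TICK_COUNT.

Answer: 0 4

Derivation:
clock 0: start=4, rate=2.0, needs 12-4 = 8; ticks = ceil(8/2.0) = ceil(4.0000) = 4; reading at tick 4 = 4 + 2.0*4 = 12.0000
clock 1: start=5, rate=0.9, needs 12-5 = 7; ticks = ceil(7/0.9) = ceil(7.7778) = 8; reading at tick 8 = 5 + 0.9*8 = 12.2000
Minimum tick count = 4; winners = [0]; smallest index = 0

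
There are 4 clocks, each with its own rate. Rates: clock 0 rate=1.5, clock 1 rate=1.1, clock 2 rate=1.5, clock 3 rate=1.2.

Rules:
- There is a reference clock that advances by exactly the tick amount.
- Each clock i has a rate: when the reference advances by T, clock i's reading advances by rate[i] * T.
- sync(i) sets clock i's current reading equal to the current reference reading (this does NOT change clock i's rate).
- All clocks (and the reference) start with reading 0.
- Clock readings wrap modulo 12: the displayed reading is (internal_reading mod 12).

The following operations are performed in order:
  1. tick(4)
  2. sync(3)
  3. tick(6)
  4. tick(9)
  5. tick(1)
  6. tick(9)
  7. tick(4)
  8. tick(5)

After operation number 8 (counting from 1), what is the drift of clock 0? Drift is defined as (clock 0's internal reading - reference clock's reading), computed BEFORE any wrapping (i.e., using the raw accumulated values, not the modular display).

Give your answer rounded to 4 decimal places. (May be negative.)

Answer: 19.0000

Derivation:
After op 1 tick(4): ref=4.0000 raw=[6.0000 4.4000 6.0000 4.8000]
After op 2 sync(3): ref=4.0000 raw=[6.0000 4.4000 6.0000 4.0000]
After op 3 tick(6): ref=10.0000 raw=[15.0000 11.0000 15.0000 11.2000]
After op 4 tick(9): ref=19.0000 raw=[28.5000 20.9000 28.5000 22.0000]
After op 5 tick(1): ref=20.0000 raw=[30.0000 22.0000 30.0000 23.2000]
After op 6 tick(9): ref=29.0000 raw=[43.5000 31.9000 43.5000 34.0000]
After op 7 tick(4): ref=33.0000 raw=[49.5000 36.3000 49.5000 38.8000]
After op 8 tick(5): ref=38.0000 raw=[57.0000 41.8000 57.0000 44.8000]
Drift of clock 0 after op 8: 57.0000 - 38.0000 = 19.0000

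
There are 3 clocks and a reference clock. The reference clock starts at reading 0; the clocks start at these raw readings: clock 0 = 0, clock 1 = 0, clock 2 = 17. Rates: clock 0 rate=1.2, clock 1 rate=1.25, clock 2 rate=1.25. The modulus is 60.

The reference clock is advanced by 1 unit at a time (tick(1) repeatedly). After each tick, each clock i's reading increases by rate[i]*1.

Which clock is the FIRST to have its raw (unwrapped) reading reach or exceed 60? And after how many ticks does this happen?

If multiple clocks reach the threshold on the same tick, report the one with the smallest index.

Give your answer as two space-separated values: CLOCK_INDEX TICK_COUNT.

clock 0: start=0, rate=1.2, needs 60-0 = 60; ticks = ceil(60/1.2) = ceil(50.0000) = 50; reading at tick 50 = 0 + 1.2*50 = 60.0000
clock 1: start=0, rate=1.25, needs 60-0 = 60; ticks = ceil(60/1.25) = ceil(48.0000) = 48; reading at tick 48 = 0 + 1.25*48 = 60.0000
clock 2: start=17, rate=1.25, needs 60-17 = 43; ticks = ceil(43/1.25) = ceil(34.4000) = 35; reading at tick 35 = 17 + 1.25*35 = 60.7500
Minimum tick count = 35; winners = [2]; smallest index = 2

Answer: 2 35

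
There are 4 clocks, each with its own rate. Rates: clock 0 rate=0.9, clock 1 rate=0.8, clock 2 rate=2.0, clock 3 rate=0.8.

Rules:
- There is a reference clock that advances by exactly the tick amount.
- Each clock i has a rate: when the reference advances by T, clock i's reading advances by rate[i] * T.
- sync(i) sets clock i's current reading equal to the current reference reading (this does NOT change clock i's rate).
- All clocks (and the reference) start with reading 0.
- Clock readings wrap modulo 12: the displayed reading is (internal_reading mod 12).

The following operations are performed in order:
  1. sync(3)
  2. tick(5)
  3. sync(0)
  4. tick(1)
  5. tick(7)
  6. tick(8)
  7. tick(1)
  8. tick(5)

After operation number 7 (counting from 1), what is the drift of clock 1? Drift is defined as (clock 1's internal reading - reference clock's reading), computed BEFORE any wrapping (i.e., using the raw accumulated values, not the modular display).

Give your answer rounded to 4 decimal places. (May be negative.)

Answer: -4.4000

Derivation:
After op 1 sync(3): ref=0.0000 raw=[0.0000 0.0000 0.0000 0.0000]
After op 2 tick(5): ref=5.0000 raw=[4.5000 4.0000 10.0000 4.0000]
After op 3 sync(0): ref=5.0000 raw=[5.0000 4.0000 10.0000 4.0000]
After op 4 tick(1): ref=6.0000 raw=[5.9000 4.8000 12.0000 4.8000]
After op 5 tick(7): ref=13.0000 raw=[12.2000 10.4000 26.0000 10.4000]
After op 6 tick(8): ref=21.0000 raw=[19.4000 16.8000 42.0000 16.8000]
After op 7 tick(1): ref=22.0000 raw=[20.3000 17.6000 44.0000 17.6000]
Drift of clock 1 after op 7: 17.6000 - 22.0000 = -4.4000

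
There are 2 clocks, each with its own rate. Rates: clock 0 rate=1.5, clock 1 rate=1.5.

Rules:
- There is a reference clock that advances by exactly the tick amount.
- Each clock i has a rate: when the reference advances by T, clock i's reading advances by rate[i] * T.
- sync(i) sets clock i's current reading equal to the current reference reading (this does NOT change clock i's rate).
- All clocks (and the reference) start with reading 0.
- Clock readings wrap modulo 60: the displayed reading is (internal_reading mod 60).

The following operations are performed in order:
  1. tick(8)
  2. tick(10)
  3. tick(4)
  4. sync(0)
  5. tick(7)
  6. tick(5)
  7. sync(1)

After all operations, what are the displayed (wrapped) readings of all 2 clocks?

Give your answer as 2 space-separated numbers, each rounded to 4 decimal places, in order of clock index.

Answer: 40.0000 34.0000

Derivation:
After op 1 tick(8): ref=8.0000 raw=[12.0000 12.0000]
After op 2 tick(10): ref=18.0000 raw=[27.0000 27.0000]
After op 3 tick(4): ref=22.0000 raw=[33.0000 33.0000]
After op 4 sync(0): ref=22.0000 raw=[22.0000 33.0000]
After op 5 tick(7): ref=29.0000 raw=[32.5000 43.5000]
After op 6 tick(5): ref=34.0000 raw=[40.0000 51.0000]
After op 7 sync(1): ref=34.0000 raw=[40.0000 34.0000]
Wrap final raw readings (mod 60): 40.0000 mod 60 = 40.0000; 34.0000 mod 60 = 34.0000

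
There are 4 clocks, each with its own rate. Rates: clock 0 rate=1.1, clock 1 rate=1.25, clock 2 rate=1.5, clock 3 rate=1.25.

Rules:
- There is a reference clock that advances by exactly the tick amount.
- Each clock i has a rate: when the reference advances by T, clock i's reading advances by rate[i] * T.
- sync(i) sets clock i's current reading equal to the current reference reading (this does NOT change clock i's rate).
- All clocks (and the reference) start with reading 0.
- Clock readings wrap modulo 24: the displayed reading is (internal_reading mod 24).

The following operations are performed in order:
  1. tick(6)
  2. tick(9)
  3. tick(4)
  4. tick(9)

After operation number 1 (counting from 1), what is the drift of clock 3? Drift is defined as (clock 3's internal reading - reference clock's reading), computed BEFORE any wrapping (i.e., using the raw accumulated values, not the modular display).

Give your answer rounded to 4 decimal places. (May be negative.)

After op 1 tick(6): ref=6.0000 raw=[6.6000 7.5000 9.0000 7.5000]
Drift of clock 3 after op 1: 7.5000 - 6.0000 = 1.5000

Answer: 1.5000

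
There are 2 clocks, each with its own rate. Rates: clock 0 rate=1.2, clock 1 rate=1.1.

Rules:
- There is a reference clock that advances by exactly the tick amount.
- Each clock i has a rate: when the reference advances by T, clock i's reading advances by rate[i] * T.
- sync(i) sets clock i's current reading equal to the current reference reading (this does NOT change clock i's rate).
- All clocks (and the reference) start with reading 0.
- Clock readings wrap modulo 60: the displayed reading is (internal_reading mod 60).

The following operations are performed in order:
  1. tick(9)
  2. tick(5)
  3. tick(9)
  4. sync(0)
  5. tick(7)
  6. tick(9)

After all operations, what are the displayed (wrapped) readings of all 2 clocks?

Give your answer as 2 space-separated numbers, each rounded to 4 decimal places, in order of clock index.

After op 1 tick(9): ref=9.0000 raw=[10.8000 9.9000]
After op 2 tick(5): ref=14.0000 raw=[16.8000 15.4000]
After op 3 tick(9): ref=23.0000 raw=[27.6000 25.3000]
After op 4 sync(0): ref=23.0000 raw=[23.0000 25.3000]
After op 5 tick(7): ref=30.0000 raw=[31.4000 33.0000]
After op 6 tick(9): ref=39.0000 raw=[42.2000 42.9000]
Wrap final raw readings (mod 60): 42.2000 mod 60 = 42.2000; 42.9000 mod 60 = 42.9000

Answer: 42.2000 42.9000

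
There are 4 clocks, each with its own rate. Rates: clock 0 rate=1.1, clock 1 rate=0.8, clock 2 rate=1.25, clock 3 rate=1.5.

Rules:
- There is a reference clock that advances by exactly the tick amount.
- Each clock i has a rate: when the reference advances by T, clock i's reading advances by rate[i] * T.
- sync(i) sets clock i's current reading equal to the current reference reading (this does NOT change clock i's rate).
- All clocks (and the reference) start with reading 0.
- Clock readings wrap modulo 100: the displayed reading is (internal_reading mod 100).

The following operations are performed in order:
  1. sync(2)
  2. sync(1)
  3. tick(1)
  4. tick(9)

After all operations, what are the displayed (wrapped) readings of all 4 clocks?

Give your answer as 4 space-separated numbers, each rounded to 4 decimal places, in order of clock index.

Answer: 11.0000 8.0000 12.5000 15.0000

Derivation:
After op 1 sync(2): ref=0.0000 raw=[0.0000 0.0000 0.0000 0.0000]
After op 2 sync(1): ref=0.0000 raw=[0.0000 0.0000 0.0000 0.0000]
After op 3 tick(1): ref=1.0000 raw=[1.1000 0.8000 1.2500 1.5000]
After op 4 tick(9): ref=10.0000 raw=[11.0000 8.0000 12.5000 15.0000]
Wrap final raw readings (mod 100): 11.0000 mod 100 = 11.0000; 8.0000 mod 100 = 8.0000; 12.5000 mod 100 = 12.5000; 15.0000 mod 100 = 15.0000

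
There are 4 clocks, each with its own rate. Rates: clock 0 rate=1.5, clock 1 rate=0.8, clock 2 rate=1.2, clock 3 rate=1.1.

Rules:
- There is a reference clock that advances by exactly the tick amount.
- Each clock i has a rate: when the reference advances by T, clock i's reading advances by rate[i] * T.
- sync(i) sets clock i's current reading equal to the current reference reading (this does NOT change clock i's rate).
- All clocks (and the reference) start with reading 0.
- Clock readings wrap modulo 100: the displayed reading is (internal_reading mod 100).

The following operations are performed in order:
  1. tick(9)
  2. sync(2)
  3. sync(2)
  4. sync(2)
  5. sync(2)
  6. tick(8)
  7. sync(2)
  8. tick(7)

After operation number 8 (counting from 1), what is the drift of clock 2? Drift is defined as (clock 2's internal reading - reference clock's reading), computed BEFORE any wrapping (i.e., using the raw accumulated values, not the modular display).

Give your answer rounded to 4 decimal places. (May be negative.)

After op 1 tick(9): ref=9.0000 raw=[13.5000 7.2000 10.8000 9.9000]
After op 2 sync(2): ref=9.0000 raw=[13.5000 7.2000 9.0000 9.9000]
After op 3 sync(2): ref=9.0000 raw=[13.5000 7.2000 9.0000 9.9000]
After op 4 sync(2): ref=9.0000 raw=[13.5000 7.2000 9.0000 9.9000]
After op 5 sync(2): ref=9.0000 raw=[13.5000 7.2000 9.0000 9.9000]
After op 6 tick(8): ref=17.0000 raw=[25.5000 13.6000 18.6000 18.7000]
After op 7 sync(2): ref=17.0000 raw=[25.5000 13.6000 17.0000 18.7000]
After op 8 tick(7): ref=24.0000 raw=[36.0000 19.2000 25.4000 26.4000]
Drift of clock 2 after op 8: 25.4000 - 24.0000 = 1.4000

Answer: 1.4000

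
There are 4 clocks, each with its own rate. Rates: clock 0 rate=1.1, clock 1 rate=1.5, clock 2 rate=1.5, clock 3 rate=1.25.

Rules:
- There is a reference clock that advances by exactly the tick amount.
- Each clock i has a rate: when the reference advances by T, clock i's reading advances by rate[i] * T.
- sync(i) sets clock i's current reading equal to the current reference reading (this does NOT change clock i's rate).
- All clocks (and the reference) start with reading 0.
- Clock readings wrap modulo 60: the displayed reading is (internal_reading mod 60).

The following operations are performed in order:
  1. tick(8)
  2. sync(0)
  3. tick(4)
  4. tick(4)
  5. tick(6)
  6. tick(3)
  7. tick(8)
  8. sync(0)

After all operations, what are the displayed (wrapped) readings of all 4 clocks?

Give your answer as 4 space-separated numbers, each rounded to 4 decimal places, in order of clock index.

After op 1 tick(8): ref=8.0000 raw=[8.8000 12.0000 12.0000 10.0000]
After op 2 sync(0): ref=8.0000 raw=[8.0000 12.0000 12.0000 10.0000]
After op 3 tick(4): ref=12.0000 raw=[12.4000 18.0000 18.0000 15.0000]
After op 4 tick(4): ref=16.0000 raw=[16.8000 24.0000 24.0000 20.0000]
After op 5 tick(6): ref=22.0000 raw=[23.4000 33.0000 33.0000 27.5000]
After op 6 tick(3): ref=25.0000 raw=[26.7000 37.5000 37.5000 31.2500]
After op 7 tick(8): ref=33.0000 raw=[35.5000 49.5000 49.5000 41.2500]
After op 8 sync(0): ref=33.0000 raw=[33.0000 49.5000 49.5000 41.2500]
Wrap final raw readings (mod 60): 33.0000 mod 60 = 33.0000; 49.5000 mod 60 = 49.5000; 49.5000 mod 60 = 49.5000; 41.2500 mod 60 = 41.2500

Answer: 33.0000 49.5000 49.5000 41.2500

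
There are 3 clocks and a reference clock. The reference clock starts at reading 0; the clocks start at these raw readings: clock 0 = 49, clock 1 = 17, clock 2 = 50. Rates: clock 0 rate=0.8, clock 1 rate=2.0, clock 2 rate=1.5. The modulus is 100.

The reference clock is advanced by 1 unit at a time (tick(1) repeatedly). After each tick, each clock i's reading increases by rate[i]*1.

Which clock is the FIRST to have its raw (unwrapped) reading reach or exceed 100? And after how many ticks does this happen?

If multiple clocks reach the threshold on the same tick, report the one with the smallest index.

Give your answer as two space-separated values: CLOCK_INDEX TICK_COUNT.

clock 0: start=49, rate=0.8, needs 100-49 = 51; ticks = ceil(51/0.8) = ceil(63.7500) = 64; reading at tick 64 = 49 + 0.8*64 = 100.2000
clock 1: start=17, rate=2.0, needs 100-17 = 83; ticks = ceil(83/2.0) = ceil(41.5000) = 42; reading at tick 42 = 17 + 2.0*42 = 101.0000
clock 2: start=50, rate=1.5, needs 100-50 = 50; ticks = ceil(50/1.5) = ceil(33.3333) = 34; reading at tick 34 = 50 + 1.5*34 = 101.0000
Minimum tick count = 34; winners = [2]; smallest index = 2

Answer: 2 34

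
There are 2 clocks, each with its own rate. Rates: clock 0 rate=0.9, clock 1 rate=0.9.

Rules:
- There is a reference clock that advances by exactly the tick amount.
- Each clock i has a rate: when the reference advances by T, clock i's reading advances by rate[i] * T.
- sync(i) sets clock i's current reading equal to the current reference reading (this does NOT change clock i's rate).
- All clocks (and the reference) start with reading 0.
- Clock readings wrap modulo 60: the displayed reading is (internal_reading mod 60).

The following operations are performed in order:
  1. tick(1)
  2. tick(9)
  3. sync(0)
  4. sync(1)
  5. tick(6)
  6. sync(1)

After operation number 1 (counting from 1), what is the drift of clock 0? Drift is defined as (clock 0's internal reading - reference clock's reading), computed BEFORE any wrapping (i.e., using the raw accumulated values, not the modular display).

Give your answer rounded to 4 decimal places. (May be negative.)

After op 1 tick(1): ref=1.0000 raw=[0.9000 0.9000]
Drift of clock 0 after op 1: 0.9000 - 1.0000 = -0.1000

Answer: -0.1000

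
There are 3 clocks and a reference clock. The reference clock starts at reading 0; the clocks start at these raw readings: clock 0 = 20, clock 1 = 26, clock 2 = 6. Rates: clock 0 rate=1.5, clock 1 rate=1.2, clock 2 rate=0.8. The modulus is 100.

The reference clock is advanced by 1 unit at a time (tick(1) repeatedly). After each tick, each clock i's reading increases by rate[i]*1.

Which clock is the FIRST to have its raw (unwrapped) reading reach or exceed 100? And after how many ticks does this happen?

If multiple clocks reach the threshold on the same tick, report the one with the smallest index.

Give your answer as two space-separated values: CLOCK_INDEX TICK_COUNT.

Answer: 0 54

Derivation:
clock 0: start=20, rate=1.5, needs 100-20 = 80; ticks = ceil(80/1.5) = ceil(53.3333) = 54; reading at tick 54 = 20 + 1.5*54 = 101.0000
clock 1: start=26, rate=1.2, needs 100-26 = 74; ticks = ceil(74/1.2) = ceil(61.6667) = 62; reading at tick 62 = 26 + 1.2*62 = 100.4000
clock 2: start=6, rate=0.8, needs 100-6 = 94; ticks = ceil(94/0.8) = ceil(117.5000) = 118; reading at tick 118 = 6 + 0.8*118 = 100.4000
Minimum tick count = 54; winners = [0]; smallest index = 0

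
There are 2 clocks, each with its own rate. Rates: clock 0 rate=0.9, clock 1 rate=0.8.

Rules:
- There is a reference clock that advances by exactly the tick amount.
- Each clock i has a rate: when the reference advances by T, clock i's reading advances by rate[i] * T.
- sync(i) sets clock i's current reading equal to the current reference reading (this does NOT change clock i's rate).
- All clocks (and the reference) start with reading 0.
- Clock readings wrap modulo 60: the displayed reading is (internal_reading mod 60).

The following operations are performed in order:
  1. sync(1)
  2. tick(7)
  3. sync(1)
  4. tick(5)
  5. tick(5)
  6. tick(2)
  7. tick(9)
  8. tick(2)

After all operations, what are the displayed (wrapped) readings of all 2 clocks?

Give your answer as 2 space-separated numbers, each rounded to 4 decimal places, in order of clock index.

After op 1 sync(1): ref=0.0000 raw=[0.0000 0.0000]
After op 2 tick(7): ref=7.0000 raw=[6.3000 5.6000]
After op 3 sync(1): ref=7.0000 raw=[6.3000 7.0000]
After op 4 tick(5): ref=12.0000 raw=[10.8000 11.0000]
After op 5 tick(5): ref=17.0000 raw=[15.3000 15.0000]
After op 6 tick(2): ref=19.0000 raw=[17.1000 16.6000]
After op 7 tick(9): ref=28.0000 raw=[25.2000 23.8000]
After op 8 tick(2): ref=30.0000 raw=[27.0000 25.4000]
Wrap final raw readings (mod 60): 27.0000 mod 60 = 27.0000; 25.4000 mod 60 = 25.4000

Answer: 27.0000 25.4000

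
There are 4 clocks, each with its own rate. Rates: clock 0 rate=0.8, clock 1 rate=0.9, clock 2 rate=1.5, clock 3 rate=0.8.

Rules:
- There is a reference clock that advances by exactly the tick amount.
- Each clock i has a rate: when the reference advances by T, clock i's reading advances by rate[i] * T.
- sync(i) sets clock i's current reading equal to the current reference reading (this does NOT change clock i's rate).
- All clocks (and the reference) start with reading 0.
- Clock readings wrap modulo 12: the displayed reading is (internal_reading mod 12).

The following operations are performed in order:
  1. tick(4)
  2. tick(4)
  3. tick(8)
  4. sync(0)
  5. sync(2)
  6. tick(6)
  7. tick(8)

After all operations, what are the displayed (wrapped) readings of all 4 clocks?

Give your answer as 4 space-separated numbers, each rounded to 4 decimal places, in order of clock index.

After op 1 tick(4): ref=4.0000 raw=[3.2000 3.6000 6.0000 3.2000]
After op 2 tick(4): ref=8.0000 raw=[6.4000 7.2000 12.0000 6.4000]
After op 3 tick(8): ref=16.0000 raw=[12.8000 14.4000 24.0000 12.8000]
After op 4 sync(0): ref=16.0000 raw=[16.0000 14.4000 24.0000 12.8000]
After op 5 sync(2): ref=16.0000 raw=[16.0000 14.4000 16.0000 12.8000]
After op 6 tick(6): ref=22.0000 raw=[20.8000 19.8000 25.0000 17.6000]
After op 7 tick(8): ref=30.0000 raw=[27.2000 27.0000 37.0000 24.0000]
Wrap final raw readings (mod 12): 27.2000 mod 12 = 3.2000; 27.0000 mod 12 = 3.0000; 37.0000 mod 12 = 1.0000; 24.0000 mod 12 = 0.0000

Answer: 3.2000 3.0000 1.0000 0.0000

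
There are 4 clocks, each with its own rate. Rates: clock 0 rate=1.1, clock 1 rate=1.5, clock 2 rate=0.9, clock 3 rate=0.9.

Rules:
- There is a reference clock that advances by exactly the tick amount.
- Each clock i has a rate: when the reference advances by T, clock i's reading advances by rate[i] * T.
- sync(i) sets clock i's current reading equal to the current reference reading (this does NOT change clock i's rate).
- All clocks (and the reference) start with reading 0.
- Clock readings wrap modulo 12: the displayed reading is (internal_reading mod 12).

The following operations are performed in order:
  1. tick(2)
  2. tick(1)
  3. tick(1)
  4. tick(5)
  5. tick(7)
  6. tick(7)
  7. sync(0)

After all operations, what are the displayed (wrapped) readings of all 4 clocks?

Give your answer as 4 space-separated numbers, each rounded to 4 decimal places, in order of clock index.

Answer: 11.0000 10.5000 8.7000 8.7000

Derivation:
After op 1 tick(2): ref=2.0000 raw=[2.2000 3.0000 1.8000 1.8000]
After op 2 tick(1): ref=3.0000 raw=[3.3000 4.5000 2.7000 2.7000]
After op 3 tick(1): ref=4.0000 raw=[4.4000 6.0000 3.6000 3.6000]
After op 4 tick(5): ref=9.0000 raw=[9.9000 13.5000 8.1000 8.1000]
After op 5 tick(7): ref=16.0000 raw=[17.6000 24.0000 14.4000 14.4000]
After op 6 tick(7): ref=23.0000 raw=[25.3000 34.5000 20.7000 20.7000]
After op 7 sync(0): ref=23.0000 raw=[23.0000 34.5000 20.7000 20.7000]
Wrap final raw readings (mod 12): 23.0000 mod 12 = 11.0000; 34.5000 mod 12 = 10.5000; 20.7000 mod 12 = 8.7000; 20.7000 mod 12 = 8.7000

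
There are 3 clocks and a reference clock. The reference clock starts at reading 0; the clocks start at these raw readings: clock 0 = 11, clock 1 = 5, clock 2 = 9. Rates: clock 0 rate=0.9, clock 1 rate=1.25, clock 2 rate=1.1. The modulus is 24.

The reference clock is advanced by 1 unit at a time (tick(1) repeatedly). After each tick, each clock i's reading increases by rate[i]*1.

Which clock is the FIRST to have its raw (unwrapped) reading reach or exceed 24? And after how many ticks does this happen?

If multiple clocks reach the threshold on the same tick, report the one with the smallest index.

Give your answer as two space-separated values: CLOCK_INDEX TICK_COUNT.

Answer: 2 14

Derivation:
clock 0: start=11, rate=0.9, needs 24-11 = 13; ticks = ceil(13/0.9) = ceil(14.4444) = 15; reading at tick 15 = 11 + 0.9*15 = 24.5000
clock 1: start=5, rate=1.25, needs 24-5 = 19; ticks = ceil(19/1.25) = ceil(15.2000) = 16; reading at tick 16 = 5 + 1.25*16 = 25.0000
clock 2: start=9, rate=1.1, needs 24-9 = 15; ticks = ceil(15/1.1) = ceil(13.6364) = 14; reading at tick 14 = 9 + 1.1*14 = 24.4000
Minimum tick count = 14; winners = [2]; smallest index = 2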